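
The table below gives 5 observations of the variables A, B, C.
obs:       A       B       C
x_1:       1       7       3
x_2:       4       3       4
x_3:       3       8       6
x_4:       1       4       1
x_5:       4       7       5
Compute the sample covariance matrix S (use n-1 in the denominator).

Step 1 — column means:
  mean(A) = (1 + 4 + 3 + 1 + 4) / 5 = 13/5 = 2.6
  mean(B) = (7 + 3 + 8 + 4 + 7) / 5 = 29/5 = 5.8
  mean(C) = (3 + 4 + 6 + 1 + 5) / 5 = 19/5 = 3.8

Step 2 — sample covariance S[i,j] = (1/(n-1)) · Σ_k (x_{k,i} - mean_i) · (x_{k,j} - mean_j), with n-1 = 4.
  S[A,A] = ((-1.6)·(-1.6) + (1.4)·(1.4) + (0.4)·(0.4) + (-1.6)·(-1.6) + (1.4)·(1.4)) / 4 = 9.2/4 = 2.3
  S[A,B] = ((-1.6)·(1.2) + (1.4)·(-2.8) + (0.4)·(2.2) + (-1.6)·(-1.8) + (1.4)·(1.2)) / 4 = -0.4/4 = -0.1
  S[A,C] = ((-1.6)·(-0.8) + (1.4)·(0.2) + (0.4)·(2.2) + (-1.6)·(-2.8) + (1.4)·(1.2)) / 4 = 8.6/4 = 2.15
  S[B,B] = ((1.2)·(1.2) + (-2.8)·(-2.8) + (2.2)·(2.2) + (-1.8)·(-1.8) + (1.2)·(1.2)) / 4 = 18.8/4 = 4.7
  S[B,C] = ((1.2)·(-0.8) + (-2.8)·(0.2) + (2.2)·(2.2) + (-1.8)·(-2.8) + (1.2)·(1.2)) / 4 = 9.8/4 = 2.45
  S[C,C] = ((-0.8)·(-0.8) + (0.2)·(0.2) + (2.2)·(2.2) + (-2.8)·(-2.8) + (1.2)·(1.2)) / 4 = 14.8/4 = 3.7

S is symmetric (S[j,i] = S[i,j]). Assembling:

S = [[2.3, -0.1, 2.15],
 [-0.1, 4.7, 2.45],
 [2.15, 2.45, 3.7]]


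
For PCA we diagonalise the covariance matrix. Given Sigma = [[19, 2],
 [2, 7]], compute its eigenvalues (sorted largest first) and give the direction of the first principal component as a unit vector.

Step 1 — characteristic polynomial of 2×2 Sigma:
  det(Sigma - λI) = λ² - trace · λ + det = 0.
  trace = 19 + 7 = 26, det = 19·7 - (2)² = 129.
Step 2 — discriminant:
  Δ = trace² - 4·det = 676 - 516 = 160.
Step 3 — eigenvalues:
  λ = (trace ± √Δ)/2 = (26 ± 12.6491)/2,
  λ_1 = 19.3246,  λ_2 = 6.6754.

Step 4 — unit eigenvector for λ_1: solve (Sigma - λ_1 I)v = 0. First row:
  (19 - 19.3246)·v_x + (2)·v_y = 0, i.e. (-0.3246)·v_x + (2)·v_y = 0,
  so v ∝ (b, λ_1 - a) = (2, 0.3246) = u.
  ||u|| = √((2)² + (0.3246)²) = √(4.1053) ≈ 2.0262,
  v_1 = u/||u|| ≈ (0.9871, 0.1602) (||v_1|| = 1).

λ_1 = 19.3246,  λ_2 = 6.6754;  v_1 ≈ (0.9871, 0.1602)


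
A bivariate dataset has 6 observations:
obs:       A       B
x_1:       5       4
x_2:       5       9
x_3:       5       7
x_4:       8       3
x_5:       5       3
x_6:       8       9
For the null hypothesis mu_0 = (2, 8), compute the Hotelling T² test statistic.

Step 1 — sample mean vector:
  mean(A) = (5 + 5 + 5 + 8 + 5 + 8) / 6 = 36/6 = 6
  mean(B) = (4 + 9 + 7 + 3 + 3 + 9) / 6 = 35/6 = 5.8333
  x̄ = (6, 5.8333),  deviation x̄ - mu_0 = (6, 5.8333) - (2, 8) = (4, -2.1667).

Step 2 — sample covariance matrix, S[i,j] = (1/(n-1)) · Σ_k (x_{k,i} - mean_i) · (x_{k,j} - mean_j), divisor n-1 = 5:
  S[A,A] = ((-1)·(-1) + (-1)·(-1) + (-1)·(-1) + (2)·(2) + (-1)·(-1) + (2)·(2)) / 5 = 12/5 = 2.4
  S[A,B] = ((-1)·(-1.8333) + (-1)·(3.1667) + (-1)·(1.1667) + (2)·(-2.8333) + (-1)·(-2.8333) + (2)·(3.1667)) / 5 = 1/5 = 0.2
  S[B,B] = ((-1.8333)·(-1.8333) + (3.1667)·(3.1667) + (1.1667)·(1.1667) + (-2.8333)·(-2.8333) + (-2.8333)·(-2.8333) + (3.1667)·(3.1667)) / 5 = 40.8333/5 = 8.1667
  S = [[2.4, 0.2],
 [0.2, 8.1667]].

Step 3 — invert S. det(S) = 2.4·8.1667 - (0.2)² = 19.56.
  S^{-1} = (1/det) · [[d, -b], [-b, a]] = [[0.4175, -0.0102],
 [-0.0102, 0.1227]].

Step 4 — quadratic form (x̄ - mu_0)^T · S^{-1} · (x̄ - mu_0):
  S^{-1} · (x̄ - mu_0) = (1.6922, -0.3067),
  (x̄ - mu_0)^T · [...] = (4)·(1.6922) + (-2.1667)·(-0.3067) = 7.4335.

Step 5 — scale by n: T² = 6 · 7.4335 = 44.6012.

T² ≈ 44.6012


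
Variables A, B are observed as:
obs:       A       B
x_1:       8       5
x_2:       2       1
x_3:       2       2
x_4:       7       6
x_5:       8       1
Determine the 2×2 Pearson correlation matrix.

Step 1 — column means:
  mean(A) = (8 + 2 + 2 + 7 + 8) / 5 = 27/5 = 5.4
  mean(B) = (5 + 1 + 2 + 6 + 1) / 5 = 15/5 = 3

Step 2 — sample variances and covariances s[i,j] = (1/(n-1)) · Σ_k (x_{k,i} - mean_i) · (x_{k,j} - mean_j), with n-1 = 4:
  s[A,A] = ((2.6)·(2.6) + (-3.4)·(-3.4) + (-3.4)·(-3.4) + (1.6)·(1.6) + (2.6)·(2.6)) / 4 = 39.2/4 = 9.8
  s[A,B] = ((2.6)·(2) + (-3.4)·(-2) + (-3.4)·(-1) + (1.6)·(3) + (2.6)·(-2)) / 4 = 15/4 = 3.75
  s[B,B] = ((2)·(2) + (-2)·(-2) + (-1)·(-1) + (3)·(3) + (-2)·(-2)) / 4 = 22/4 = 5.5
  Sample standard deviations s_i = √(s[i,i]):
  s(A) = √(9.8) = 3.1305
  s(B) = √(5.5) = 2.3452

Step 3 — r_{ij} = s_{ij} / (s_i · s_j):
  r[A,A] = 1 (diagonal).
  r[A,B] = 3.75 / (3.1305 · 2.3452) = 3.75 / 7.3417 = 0.5108
  r[B,B] = 1 (diagonal).

R is symmetric with unit diagonal. Assembling:

R = [[1, 0.5108],
 [0.5108, 1]]


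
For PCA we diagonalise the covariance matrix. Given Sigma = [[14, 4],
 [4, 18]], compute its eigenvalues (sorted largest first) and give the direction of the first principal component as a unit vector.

Step 1 — characteristic polynomial of 2×2 Sigma:
  det(Sigma - λI) = λ² - trace · λ + det = 0.
  trace = 14 + 18 = 32, det = 14·18 - (4)² = 236.
Step 2 — discriminant:
  Δ = trace² - 4·det = 1024 - 944 = 80.
Step 3 — eigenvalues:
  λ = (trace ± √Δ)/2 = (32 ± 8.9443)/2,
  λ_1 = 20.4721,  λ_2 = 11.5279.

Step 4 — unit eigenvector for λ_1: solve (Sigma - λ_1 I)v = 0. First row:
  (14 - 20.4721)·v_x + (4)·v_y = 0, i.e. (-6.4721)·v_x + (4)·v_y = 0,
  so v ∝ (b, λ_1 - a) = (4, 6.4721) = u.
  ||u|| = √((4)² + (6.4721)²) = √(57.8885) ≈ 7.6085,
  v_1 = u/||u|| ≈ (0.5257, 0.8507) (||v_1|| = 1).

λ_1 = 20.4721,  λ_2 = 11.5279;  v_1 ≈ (0.5257, 0.8507)


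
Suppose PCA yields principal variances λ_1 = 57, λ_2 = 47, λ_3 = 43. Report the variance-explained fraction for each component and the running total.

Step 1 — total variance = trace(Sigma) = Σ λ_i = 57 + 47 + 43 = 147.

Step 2 — fraction explained by component i = λ_i / Σ λ:
  PC1: 57/147 = 0.3878
  PC2: 47/147 = 0.3197
  PC3: 43/147 = 0.2925

Step 3 — cumulative fraction after k components = (λ_1 + ... + λ_k) / Σ λ:
  k = 1: 57/147 = 0.3878
  k = 2: (57 + 47)/147 = 104/147 = 0.7075
  k = 3: (57 + 47 + 43)/147 = 147/147 = 1

Summary (fraction, with percent):

explained: PC1 0.3878 (38.78%), PC2 0.3197 (31.97%), PC3 0.2925 (29.25%);  cumulative: 0.3878, 0.7075, 1


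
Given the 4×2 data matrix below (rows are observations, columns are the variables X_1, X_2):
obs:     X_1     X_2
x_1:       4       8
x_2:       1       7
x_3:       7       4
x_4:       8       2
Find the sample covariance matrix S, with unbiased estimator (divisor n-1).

Step 1 — column means:
  mean(X_1) = (4 + 1 + 7 + 8) / 4 = 20/4 = 5
  mean(X_2) = (8 + 7 + 4 + 2) / 4 = 21/4 = 5.25

Step 2 — sample covariance S[i,j] = (1/(n-1)) · Σ_k (x_{k,i} - mean_i) · (x_{k,j} - mean_j), with n-1 = 3.
  S[X_1,X_1] = ((-1)·(-1) + (-4)·(-4) + (2)·(2) + (3)·(3)) / 3 = 30/3 = 10
  S[X_1,X_2] = ((-1)·(2.75) + (-4)·(1.75) + (2)·(-1.25) + (3)·(-3.25)) / 3 = -22/3 = -7.3333
  S[X_2,X_2] = ((2.75)·(2.75) + (1.75)·(1.75) + (-1.25)·(-1.25) + (-3.25)·(-3.25)) / 3 = 22.75/3 = 7.5833

S is symmetric (S[j,i] = S[i,j]). Assembling:

S = [[10, -7.3333],
 [-7.3333, 7.5833]]


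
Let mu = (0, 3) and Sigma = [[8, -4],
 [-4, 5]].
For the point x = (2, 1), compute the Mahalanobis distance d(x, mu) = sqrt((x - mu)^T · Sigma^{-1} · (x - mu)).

Step 1 — centre the observation: (x - mu) = (2, -2).

Step 2 — invert Sigma. det(Sigma) = 8·5 - (-4)² = 24.
  Sigma^{-1} = (1/det) · [[d, -b], [-b, a]] = [[0.2083, 0.1667],
 [0.1667, 0.3333]].

Step 3 — form the quadratic (x - mu)^T · Sigma^{-1} · (x - mu):
  Sigma^{-1} · (x - mu) = (0.0833, -0.3333).
  (x - mu)^T · [Sigma^{-1} · (x - mu)] = (2)·(0.0833) + (-2)·(-0.3333) = 0.8333.

Step 4 — take square root: d = √(0.8333) ≈ 0.9129.

d(x, mu) = √(0.8333) ≈ 0.9129


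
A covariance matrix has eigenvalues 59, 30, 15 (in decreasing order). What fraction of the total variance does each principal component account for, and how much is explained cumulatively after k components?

Step 1 — total variance = trace(Sigma) = Σ λ_i = 59 + 30 + 15 = 104.

Step 2 — fraction explained by component i = λ_i / Σ λ:
  PC1: 59/104 = 0.5673
  PC2: 30/104 = 0.2885
  PC3: 15/104 = 0.1442

Step 3 — cumulative fraction after k components = (λ_1 + ... + λ_k) / Σ λ:
  k = 1: 59/104 = 0.5673
  k = 2: (59 + 30)/104 = 89/104 = 0.8558
  k = 3: (59 + 30 + 15)/104 = 104/104 = 1

Summary (fraction, with percent):

explained: PC1 0.5673 (56.73%), PC2 0.2885 (28.85%), PC3 0.1442 (14.42%);  cumulative: 0.5673, 0.8558, 1


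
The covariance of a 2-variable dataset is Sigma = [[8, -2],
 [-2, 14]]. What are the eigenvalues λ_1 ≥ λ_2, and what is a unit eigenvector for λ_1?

Step 1 — characteristic polynomial of 2×2 Sigma:
  det(Sigma - λI) = λ² - trace · λ + det = 0.
  trace = 8 + 14 = 22, det = 8·14 - (-2)² = 108.
Step 2 — discriminant:
  Δ = trace² - 4·det = 484 - 432 = 52.
Step 3 — eigenvalues:
  λ = (trace ± √Δ)/2 = (22 ± 7.2111)/2,
  λ_1 = 14.6056,  λ_2 = 7.3944.

Step 4 — unit eigenvector for λ_1: solve (Sigma - λ_1 I)v = 0. First row:
  (8 - 14.6056)·v_x + (-2)·v_y = 0, i.e. (-6.6056)·v_x + (-2)·v_y = 0,
  so v ∝ (b, λ_1 - a) = (-2, 6.6056); multiply by -1 so the first entry is positive: u = (2, -6.6056).
  ||u|| = √((2)² + (-6.6056)²) = √(47.6333) ≈ 6.9017,
  v_1 = u/||u|| ≈ (0.2898, -0.9571) (||v_1|| = 1).

λ_1 = 14.6056,  λ_2 = 7.3944;  v_1 ≈ (0.2898, -0.9571)


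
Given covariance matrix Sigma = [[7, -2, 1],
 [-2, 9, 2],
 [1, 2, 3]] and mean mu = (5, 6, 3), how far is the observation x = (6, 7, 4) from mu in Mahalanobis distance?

Step 1 — centre the observation: (x - mu) = (1, 1, 1).

Step 2 — invert Sigma (cofactor / det for 3×3, or solve directly):
  Sigma^{-1} = [[0.1742, 0.0606, -0.0985],
 [0.0606, 0.1515, -0.1212],
 [-0.0985, -0.1212, 0.447]].

Step 3 — form the quadratic (x - mu)^T · Sigma^{-1} · (x - mu):
  Sigma^{-1} · (x - mu) = (0.1364, 0.0909, 0.2273).
  (x - mu)^T · [Sigma^{-1} · (x - mu)] = (1)·(0.1364) + (1)·(0.0909) + (1)·(0.2273) = 0.4545.

Step 4 — take square root: d = √(0.4545) ≈ 0.6742.

d(x, mu) = √(0.4545) ≈ 0.6742


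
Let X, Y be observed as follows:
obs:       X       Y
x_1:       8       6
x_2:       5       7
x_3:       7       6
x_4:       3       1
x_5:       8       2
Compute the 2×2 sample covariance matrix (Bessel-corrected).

Step 1 — column means:
  mean(X) = (8 + 5 + 7 + 3 + 8) / 5 = 31/5 = 6.2
  mean(Y) = (6 + 7 + 6 + 1 + 2) / 5 = 22/5 = 4.4

Step 2 — sample covariance S[i,j] = (1/(n-1)) · Σ_k (x_{k,i} - mean_i) · (x_{k,j} - mean_j), with n-1 = 4.
  S[X,X] = ((1.8)·(1.8) + (-1.2)·(-1.2) + (0.8)·(0.8) + (-3.2)·(-3.2) + (1.8)·(1.8)) / 4 = 18.8/4 = 4.7
  S[X,Y] = ((1.8)·(1.6) + (-1.2)·(2.6) + (0.8)·(1.6) + (-3.2)·(-3.4) + (1.8)·(-2.4)) / 4 = 7.6/4 = 1.9
  S[Y,Y] = ((1.6)·(1.6) + (2.6)·(2.6) + (1.6)·(1.6) + (-3.4)·(-3.4) + (-2.4)·(-2.4)) / 4 = 29.2/4 = 7.3

S is symmetric (S[j,i] = S[i,j]). Assembling:

S = [[4.7, 1.9],
 [1.9, 7.3]]


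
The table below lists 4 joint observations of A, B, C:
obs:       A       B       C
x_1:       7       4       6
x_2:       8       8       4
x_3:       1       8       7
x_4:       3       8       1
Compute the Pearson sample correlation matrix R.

Step 1 — column means:
  mean(A) = (7 + 8 + 1 + 3) / 4 = 19/4 = 4.75
  mean(B) = (4 + 8 + 8 + 8) / 4 = 28/4 = 7
  mean(C) = (6 + 4 + 7 + 1) / 4 = 18/4 = 4.5

Step 2 — sample variances and covariances s[i,j] = (1/(n-1)) · Σ_k (x_{k,i} - mean_i) · (x_{k,j} - mean_j), with n-1 = 3:
  s[A,A] = ((2.25)·(2.25) + (3.25)·(3.25) + (-3.75)·(-3.75) + (-1.75)·(-1.75)) / 3 = 32.75/3 = 10.9167
  s[A,B] = ((2.25)·(-3) + (3.25)·(1) + (-3.75)·(1) + (-1.75)·(1)) / 3 = -9/3 = -3
  s[A,C] = ((2.25)·(1.5) + (3.25)·(-0.5) + (-3.75)·(2.5) + (-1.75)·(-3.5)) / 3 = -1.5/3 = -0.5
  s[B,B] = ((-3)·(-3) + (1)·(1) + (1)·(1) + (1)·(1)) / 3 = 12/3 = 4
  s[B,C] = ((-3)·(1.5) + (1)·(-0.5) + (1)·(2.5) + (1)·(-3.5)) / 3 = -6/3 = -2
  s[C,C] = ((1.5)·(1.5) + (-0.5)·(-0.5) + (2.5)·(2.5) + (-3.5)·(-3.5)) / 3 = 21/3 = 7
  Sample standard deviations s_i = √(s[i,i]):
  s(A) = √(10.9167) = 3.304
  s(B) = √(4) = 2
  s(C) = √(7) = 2.6458

Step 3 — r_{ij} = s_{ij} / (s_i · s_j):
  r[A,A] = 1 (diagonal).
  r[A,B] = -3 / (3.304 · 2) = -3 / 6.6081 = -0.454
  r[A,C] = -0.5 / (3.304 · 2.6458) = -0.5 / 8.7417 = -0.0572
  r[B,B] = 1 (diagonal).
  r[B,C] = -2 / (2 · 2.6458) = -2 / 5.2915 = -0.378
  r[C,C] = 1 (diagonal).

R is symmetric with unit diagonal. Assembling:

R = [[1, -0.454, -0.0572],
 [-0.454, 1, -0.378],
 [-0.0572, -0.378, 1]]


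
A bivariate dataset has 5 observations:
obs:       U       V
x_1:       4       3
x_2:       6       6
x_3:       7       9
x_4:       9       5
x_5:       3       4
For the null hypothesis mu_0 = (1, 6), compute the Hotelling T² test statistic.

Step 1 — sample mean vector:
  mean(U) = (4 + 6 + 7 + 9 + 3) / 5 = 29/5 = 5.8
  mean(V) = (3 + 6 + 9 + 5 + 4) / 5 = 27/5 = 5.4
  x̄ = (5.8, 5.4),  deviation x̄ - mu_0 = (5.8, 5.4) - (1, 6) = (4.8, -0.6).

Step 2 — sample covariance matrix, S[i,j] = (1/(n-1)) · Σ_k (x_{k,i} - mean_i) · (x_{k,j} - mean_j), divisor n-1 = 4:
  S[U,U] = ((-1.8)·(-1.8) + (0.2)·(0.2) + (1.2)·(1.2) + (3.2)·(3.2) + (-2.8)·(-2.8)) / 4 = 22.8/4 = 5.7
  S[U,V] = ((-1.8)·(-2.4) + (0.2)·(0.6) + (1.2)·(3.6) + (3.2)·(-0.4) + (-2.8)·(-1.4)) / 4 = 11.4/4 = 2.85
  S[V,V] = ((-2.4)·(-2.4) + (0.6)·(0.6) + (3.6)·(3.6) + (-0.4)·(-0.4) + (-1.4)·(-1.4)) / 4 = 21.2/4 = 5.3
  S = [[5.7, 2.85],
 [2.85, 5.3]].

Step 3 — invert S. det(S) = 5.7·5.3 - (2.85)² = 22.0875.
  S^{-1} = (1/det) · [[d, -b], [-b, a]] = [[0.24, -0.129],
 [-0.129, 0.2581]].

Step 4 — quadratic form (x̄ - mu_0)^T · S^{-1} · (x̄ - mu_0):
  S^{-1} · (x̄ - mu_0) = (1.2292, -0.7742),
  (x̄ - mu_0)^T · [...] = (4.8)·(1.2292) + (-0.6)·(-0.7742) = 6.3647.

Step 5 — scale by n: T² = 5 · 6.3647 = 31.8234.

T² ≈ 31.8234


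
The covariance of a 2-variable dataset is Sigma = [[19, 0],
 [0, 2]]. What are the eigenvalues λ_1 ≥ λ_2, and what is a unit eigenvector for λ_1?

Step 1 — characteristic polynomial of 2×2 Sigma:
  det(Sigma - λI) = λ² - trace · λ + det = 0.
  trace = 19 + 2 = 21, det = 19·2 - (0)² = 38.
Step 2 — discriminant:
  Δ = trace² - 4·det = 441 - 152 = 289.
Step 3 — eigenvalues:
  λ = (trace ± √Δ)/2 = (21 ± 17)/2,
  λ_1 = 19,  λ_2 = 2.

Step 4 — unit eigenvector for λ_1: Sigma is diagonal, so its eigenvectors are the coordinate axes. λ_1 = 19 is the diagonal entry on the first coordinate axis, hence
  v_1 = (1, 0) (||v_1|| = 1).

λ_1 = 19,  λ_2 = 2;  v_1 ≈ (1, 0)


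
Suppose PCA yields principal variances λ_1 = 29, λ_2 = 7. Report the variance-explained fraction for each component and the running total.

Step 1 — total variance = trace(Sigma) = Σ λ_i = 29 + 7 = 36.

Step 2 — fraction explained by component i = λ_i / Σ λ:
  PC1: 29/36 = 0.8056
  PC2: 7/36 = 0.1944

Step 3 — cumulative fraction after k components = (λ_1 + ... + λ_k) / Σ λ:
  k = 1: 29/36 = 0.8056
  k = 2: (29 + 7)/36 = 36/36 = 1

Summary (fraction, with percent):

explained: PC1 0.8056 (80.56%), PC2 0.1944 (19.44%);  cumulative: 0.8056, 1


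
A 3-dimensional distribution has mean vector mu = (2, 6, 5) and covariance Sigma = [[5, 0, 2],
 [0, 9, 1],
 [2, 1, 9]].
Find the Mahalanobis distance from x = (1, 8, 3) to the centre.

Step 1 — centre the observation: (x - mu) = (-1, 2, -2).

Step 2 — invert Sigma (cofactor / det for 3×3, or solve directly):
  Sigma^{-1} = [[0.2198, 0.0055, -0.0495],
 [0.0055, 0.1126, -0.0137],
 [-0.0495, -0.0137, 0.1236]].

Step 3 — form the quadratic (x - mu)^T · Sigma^{-1} · (x - mu):
  Sigma^{-1} · (x - mu) = (-0.1099, 0.2473, -0.2253).
  (x - mu)^T · [Sigma^{-1} · (x - mu)] = (-1)·(-0.1099) + (2)·(0.2473) + (-2)·(-0.2253) = 1.0549.

Step 4 — take square root: d = √(1.0549) ≈ 1.0271.

d(x, mu) = √(1.0549) ≈ 1.0271


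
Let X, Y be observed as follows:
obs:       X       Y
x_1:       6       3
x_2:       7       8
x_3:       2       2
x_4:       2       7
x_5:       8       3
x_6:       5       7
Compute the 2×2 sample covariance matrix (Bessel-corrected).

Step 1 — column means:
  mean(X) = (6 + 7 + 2 + 2 + 8 + 5) / 6 = 30/6 = 5
  mean(Y) = (3 + 8 + 2 + 7 + 3 + 7) / 6 = 30/6 = 5

Step 2 — sample covariance S[i,j] = (1/(n-1)) · Σ_k (x_{k,i} - mean_i) · (x_{k,j} - mean_j), with n-1 = 5.
  S[X,X] = ((1)·(1) + (2)·(2) + (-3)·(-3) + (-3)·(-3) + (3)·(3) + (0)·(0)) / 5 = 32/5 = 6.4
  S[X,Y] = ((1)·(-2) + (2)·(3) + (-3)·(-3) + (-3)·(2) + (3)·(-2) + (0)·(2)) / 5 = 1/5 = 0.2
  S[Y,Y] = ((-2)·(-2) + (3)·(3) + (-3)·(-3) + (2)·(2) + (-2)·(-2) + (2)·(2)) / 5 = 34/5 = 6.8

S is symmetric (S[j,i] = S[i,j]). Assembling:

S = [[6.4, 0.2],
 [0.2, 6.8]]


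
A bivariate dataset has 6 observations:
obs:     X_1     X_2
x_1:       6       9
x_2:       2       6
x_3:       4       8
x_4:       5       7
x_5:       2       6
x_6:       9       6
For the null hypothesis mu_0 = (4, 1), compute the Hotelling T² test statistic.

Step 1 — sample mean vector:
  mean(X_1) = (6 + 2 + 4 + 5 + 2 + 9) / 6 = 28/6 = 4.6667
  mean(X_2) = (9 + 6 + 8 + 7 + 6 + 6) / 6 = 42/6 = 7
  x̄ = (4.6667, 7),  deviation x̄ - mu_0 = (4.6667, 7) - (4, 1) = (0.6667, 6).

Step 2 — sample covariance matrix, S[i,j] = (1/(n-1)) · Σ_k (x_{k,i} - mean_i) · (x_{k,j} - mean_j), divisor n-1 = 5:
  S[X_1,X_1] = ((1.3333)·(1.3333) + (-2.6667)·(-2.6667) + (-0.6667)·(-0.6667) + (0.3333)·(0.3333) + (-2.6667)·(-2.6667) + (4.3333)·(4.3333)) / 5 = 35.3333/5 = 7.0667
  S[X_1,X_2] = ((1.3333)·(2) + (-2.6667)·(-1) + (-0.6667)·(1) + (0.3333)·(0) + (-2.6667)·(-1) + (4.3333)·(-1)) / 5 = 3/5 = 0.6
  S[X_2,X_2] = ((2)·(2) + (-1)·(-1) + (1)·(1) + (0)·(0) + (-1)·(-1) + (-1)·(-1)) / 5 = 8/5 = 1.6
  S = [[7.0667, 0.6],
 [0.6, 1.6]].

Step 3 — invert S. det(S) = 7.0667·1.6 - (0.6)² = 10.9467.
  S^{-1} = (1/det) · [[d, -b], [-b, a]] = [[0.1462, -0.0548],
 [-0.0548, 0.6456]].

Step 4 — quadratic form (x̄ - mu_0)^T · S^{-1} · (x̄ - mu_0):
  S^{-1} · (x̄ - mu_0) = (-0.2314, 3.8368),
  (x̄ - mu_0)^T · [...] = (0.6667)·(-0.2314) + (6)·(3.8368) = 22.8664.

Step 5 — scale by n: T² = 6 · 22.8664 = 137.1985.

T² ≈ 137.1985


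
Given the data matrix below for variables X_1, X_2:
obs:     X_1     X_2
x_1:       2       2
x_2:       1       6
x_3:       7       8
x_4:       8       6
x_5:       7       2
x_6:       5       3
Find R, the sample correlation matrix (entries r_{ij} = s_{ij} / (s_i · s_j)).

Step 1 — column means:
  mean(X_1) = (2 + 1 + 7 + 8 + 7 + 5) / 6 = 30/6 = 5
  mean(X_2) = (2 + 6 + 8 + 6 + 2 + 3) / 6 = 27/6 = 4.5

Step 2 — sample variances and covariances s[i,j] = (1/(n-1)) · Σ_k (x_{k,i} - mean_i) · (x_{k,j} - mean_j), with n-1 = 5:
  s[X_1,X_1] = ((-3)·(-3) + (-4)·(-4) + (2)·(2) + (3)·(3) + (2)·(2) + (0)·(0)) / 5 = 42/5 = 8.4
  s[X_1,X_2] = ((-3)·(-2.5) + (-4)·(1.5) + (2)·(3.5) + (3)·(1.5) + (2)·(-2.5) + (0)·(-1.5)) / 5 = 8/5 = 1.6
  s[X_2,X_2] = ((-2.5)·(-2.5) + (1.5)·(1.5) + (3.5)·(3.5) + (1.5)·(1.5) + (-2.5)·(-2.5) + (-1.5)·(-1.5)) / 5 = 31.5/5 = 6.3
  Sample standard deviations s_i = √(s[i,i]):
  s(X_1) = √(8.4) = 2.8983
  s(X_2) = √(6.3) = 2.51

Step 3 — r_{ij} = s_{ij} / (s_i · s_j):
  r[X_1,X_1] = 1 (diagonal).
  r[X_1,X_2] = 1.6 / (2.8983 · 2.51) = 1.6 / 7.2746 = 0.2199
  r[X_2,X_2] = 1 (diagonal).

R is symmetric with unit diagonal. Assembling:

R = [[1, 0.2199],
 [0.2199, 1]]


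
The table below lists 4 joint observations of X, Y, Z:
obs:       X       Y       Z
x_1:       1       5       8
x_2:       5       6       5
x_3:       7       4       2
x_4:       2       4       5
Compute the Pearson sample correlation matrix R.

Step 1 — column means:
  mean(X) = (1 + 5 + 7 + 2) / 4 = 15/4 = 3.75
  mean(Y) = (5 + 6 + 4 + 4) / 4 = 19/4 = 4.75
  mean(Z) = (8 + 5 + 2 + 5) / 4 = 20/4 = 5

Step 2 — sample variances and covariances s[i,j] = (1/(n-1)) · Σ_k (x_{k,i} - mean_i) · (x_{k,j} - mean_j), with n-1 = 3:
  s[X,X] = ((-2.75)·(-2.75) + (1.25)·(1.25) + (3.25)·(3.25) + (-1.75)·(-1.75)) / 3 = 22.75/3 = 7.5833
  s[X,Y] = ((-2.75)·(0.25) + (1.25)·(1.25) + (3.25)·(-0.75) + (-1.75)·(-0.75)) / 3 = -0.25/3 = -0.0833
  s[X,Z] = ((-2.75)·(3) + (1.25)·(0) + (3.25)·(-3) + (-1.75)·(0)) / 3 = -18/3 = -6
  s[Y,Y] = ((0.25)·(0.25) + (1.25)·(1.25) + (-0.75)·(-0.75) + (-0.75)·(-0.75)) / 3 = 2.75/3 = 0.9167
  s[Y,Z] = ((0.25)·(3) + (1.25)·(0) + (-0.75)·(-3) + (-0.75)·(0)) / 3 = 3/3 = 1
  s[Z,Z] = ((3)·(3) + (0)·(0) + (-3)·(-3) + (0)·(0)) / 3 = 18/3 = 6
  Sample standard deviations s_i = √(s[i,i]):
  s(X) = √(7.5833) = 2.7538
  s(Y) = √(0.9167) = 0.9574
  s(Z) = √(6) = 2.4495

Step 3 — r_{ij} = s_{ij} / (s_i · s_j):
  r[X,X] = 1 (diagonal).
  r[X,Y] = -0.0833 / (2.7538 · 0.9574) = -0.0833 / 2.6365 = -0.0316
  r[X,Z] = -6 / (2.7538 · 2.4495) = -6 / 6.7454 = -0.8895
  r[Y,Y] = 1 (diagonal).
  r[Y,Z] = 1 / (0.9574 · 2.4495) = 1 / 2.3452 = 0.4264
  r[Z,Z] = 1 (diagonal).

R is symmetric with unit diagonal. Assembling:

R = [[1, -0.0316, -0.8895],
 [-0.0316, 1, 0.4264],
 [-0.8895, 0.4264, 1]]


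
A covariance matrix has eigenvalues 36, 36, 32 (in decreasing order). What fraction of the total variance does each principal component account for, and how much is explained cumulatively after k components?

Step 1 — total variance = trace(Sigma) = Σ λ_i = 36 + 36 + 32 = 104.

Step 2 — fraction explained by component i = λ_i / Σ λ:
  PC1: 36/104 = 0.3462
  PC2: 36/104 = 0.3462
  PC3: 32/104 = 0.3077

Step 3 — cumulative fraction after k components = (λ_1 + ... + λ_k) / Σ λ:
  k = 1: 36/104 = 0.3462
  k = 2: (36 + 36)/104 = 72/104 = 0.6923
  k = 3: (36 + 36 + 32)/104 = 104/104 = 1

Summary (fraction, with percent):

explained: PC1 0.3462 (34.62%), PC2 0.3462 (34.62%), PC3 0.3077 (30.77%);  cumulative: 0.3462, 0.6923, 1


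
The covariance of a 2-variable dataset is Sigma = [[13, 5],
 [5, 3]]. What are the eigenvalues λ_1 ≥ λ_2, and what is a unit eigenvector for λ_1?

Step 1 — characteristic polynomial of 2×2 Sigma:
  det(Sigma - λI) = λ² - trace · λ + det = 0.
  trace = 13 + 3 = 16, det = 13·3 - (5)² = 14.
Step 2 — discriminant:
  Δ = trace² - 4·det = 256 - 56 = 200.
Step 3 — eigenvalues:
  λ = (trace ± √Δ)/2 = (16 ± 14.1421)/2,
  λ_1 = 15.0711,  λ_2 = 0.9289.

Step 4 — unit eigenvector for λ_1: solve (Sigma - λ_1 I)v = 0. First row:
  (13 - 15.0711)·v_x + (5)·v_y = 0, i.e. (-2.0711)·v_x + (5)·v_y = 0,
  so v ∝ (b, λ_1 - a) = (5, 2.0711) = u.
  ||u|| = √((5)² + (2.0711)²) = √(29.2893) ≈ 5.412,
  v_1 = u/||u|| ≈ (0.9239, 0.3827) (||v_1|| = 1).

λ_1 = 15.0711,  λ_2 = 0.9289;  v_1 ≈ (0.9239, 0.3827)


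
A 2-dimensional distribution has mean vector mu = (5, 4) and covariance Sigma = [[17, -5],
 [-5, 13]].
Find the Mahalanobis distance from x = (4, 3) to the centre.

Step 1 — centre the observation: (x - mu) = (-1, -1).

Step 2 — invert Sigma. det(Sigma) = 17·13 - (-5)² = 196.
  Sigma^{-1} = (1/det) · [[d, -b], [-b, a]] = [[0.0663, 0.0255],
 [0.0255, 0.0867]].

Step 3 — form the quadratic (x - mu)^T · Sigma^{-1} · (x - mu):
  Sigma^{-1} · (x - mu) = (-0.0918, -0.1122).
  (x - mu)^T · [Sigma^{-1} · (x - mu)] = (-1)·(-0.0918) + (-1)·(-0.1122) = 0.2041.

Step 4 — take square root: d = √(0.2041) ≈ 0.4518.

d(x, mu) = √(0.2041) ≈ 0.4518


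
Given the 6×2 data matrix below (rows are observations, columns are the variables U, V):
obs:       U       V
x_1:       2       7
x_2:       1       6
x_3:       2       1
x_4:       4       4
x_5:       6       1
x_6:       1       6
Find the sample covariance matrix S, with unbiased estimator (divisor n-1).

Step 1 — column means:
  mean(U) = (2 + 1 + 2 + 4 + 6 + 1) / 6 = 16/6 = 2.6667
  mean(V) = (7 + 6 + 1 + 4 + 1 + 6) / 6 = 25/6 = 4.1667

Step 2 — sample covariance S[i,j] = (1/(n-1)) · Σ_k (x_{k,i} - mean_i) · (x_{k,j} - mean_j), with n-1 = 5.
  S[U,U] = ((-0.6667)·(-0.6667) + (-1.6667)·(-1.6667) + (-0.6667)·(-0.6667) + (1.3333)·(1.3333) + (3.3333)·(3.3333) + (-1.6667)·(-1.6667)) / 5 = 19.3333/5 = 3.8667
  S[U,V] = ((-0.6667)·(2.8333) + (-1.6667)·(1.8333) + (-0.6667)·(-3.1667) + (1.3333)·(-0.1667) + (3.3333)·(-3.1667) + (-1.6667)·(1.8333)) / 5 = -16.6667/5 = -3.3333
  S[V,V] = ((2.8333)·(2.8333) + (1.8333)·(1.8333) + (-3.1667)·(-3.1667) + (-0.1667)·(-0.1667) + (-3.1667)·(-3.1667) + (1.8333)·(1.8333)) / 5 = 34.8333/5 = 6.9667

S is symmetric (S[j,i] = S[i,j]). Assembling:

S = [[3.8667, -3.3333],
 [-3.3333, 6.9667]]


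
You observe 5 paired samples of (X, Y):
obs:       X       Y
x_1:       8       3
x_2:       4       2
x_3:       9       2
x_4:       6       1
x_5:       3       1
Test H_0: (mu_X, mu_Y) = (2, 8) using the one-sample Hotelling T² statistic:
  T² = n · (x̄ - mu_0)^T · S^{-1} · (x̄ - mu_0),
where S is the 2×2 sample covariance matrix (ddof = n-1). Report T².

Step 1 — sample mean vector:
  mean(X) = (8 + 4 + 9 + 6 + 3) / 5 = 30/5 = 6
  mean(Y) = (3 + 2 + 2 + 1 + 1) / 5 = 9/5 = 1.8
  x̄ = (6, 1.8),  deviation x̄ - mu_0 = (6, 1.8) - (2, 8) = (4, -6.2).

Step 2 — sample covariance matrix, S[i,j] = (1/(n-1)) · Σ_k (x_{k,i} - mean_i) · (x_{k,j} - mean_j), divisor n-1 = 4:
  S[X,X] = ((2)·(2) + (-2)·(-2) + (3)·(3) + (0)·(0) + (-3)·(-3)) / 4 = 26/4 = 6.5
  S[X,Y] = ((2)·(1.2) + (-2)·(0.2) + (3)·(0.2) + (0)·(-0.8) + (-3)·(-0.8)) / 4 = 5/4 = 1.25
  S[Y,Y] = ((1.2)·(1.2) + (0.2)·(0.2) + (0.2)·(0.2) + (-0.8)·(-0.8) + (-0.8)·(-0.8)) / 4 = 2.8/4 = 0.7
  S = [[6.5, 1.25],
 [1.25, 0.7]].

Step 3 — invert S. det(S) = 6.5·0.7 - (1.25)² = 2.9875.
  S^{-1} = (1/det) · [[d, -b], [-b, a]] = [[0.2343, -0.4184],
 [-0.4184, 2.1757]].

Step 4 — quadratic form (x̄ - mu_0)^T · S^{-1} · (x̄ - mu_0):
  S^{-1} · (x̄ - mu_0) = (3.5314, -15.1632),
  (x̄ - mu_0)^T · [...] = (4)·(3.5314) + (-6.2)·(-15.1632) = 108.1372.

Step 5 — scale by n: T² = 5 · 108.1372 = 540.6862.

T² ≈ 540.6862


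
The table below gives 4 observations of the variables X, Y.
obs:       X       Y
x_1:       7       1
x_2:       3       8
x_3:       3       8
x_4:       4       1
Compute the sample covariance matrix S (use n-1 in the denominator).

Step 1 — column means:
  mean(X) = (7 + 3 + 3 + 4) / 4 = 17/4 = 4.25
  mean(Y) = (1 + 8 + 8 + 1) / 4 = 18/4 = 4.5

Step 2 — sample covariance S[i,j] = (1/(n-1)) · Σ_k (x_{k,i} - mean_i) · (x_{k,j} - mean_j), with n-1 = 3.
  S[X,X] = ((2.75)·(2.75) + (-1.25)·(-1.25) + (-1.25)·(-1.25) + (-0.25)·(-0.25)) / 3 = 10.75/3 = 3.5833
  S[X,Y] = ((2.75)·(-3.5) + (-1.25)·(3.5) + (-1.25)·(3.5) + (-0.25)·(-3.5)) / 3 = -17.5/3 = -5.8333
  S[Y,Y] = ((-3.5)·(-3.5) + (3.5)·(3.5) + (3.5)·(3.5) + (-3.5)·(-3.5)) / 3 = 49/3 = 16.3333

S is symmetric (S[j,i] = S[i,j]). Assembling:

S = [[3.5833, -5.8333],
 [-5.8333, 16.3333]]


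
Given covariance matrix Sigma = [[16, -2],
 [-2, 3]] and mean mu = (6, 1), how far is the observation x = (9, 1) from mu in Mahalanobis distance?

Step 1 — centre the observation: (x - mu) = (3, 0).

Step 2 — invert Sigma. det(Sigma) = 16·3 - (-2)² = 44.
  Sigma^{-1} = (1/det) · [[d, -b], [-b, a]] = [[0.0682, 0.0455],
 [0.0455, 0.3636]].

Step 3 — form the quadratic (x - mu)^T · Sigma^{-1} · (x - mu):
  Sigma^{-1} · (x - mu) = (0.2045, 0.1364).
  (x - mu)^T · [Sigma^{-1} · (x - mu)] = (3)·(0.2045) + (0)·(0.1364) = 0.6136.

Step 4 — take square root: d = √(0.6136) ≈ 0.7833.

d(x, mu) = √(0.6136) ≈ 0.7833


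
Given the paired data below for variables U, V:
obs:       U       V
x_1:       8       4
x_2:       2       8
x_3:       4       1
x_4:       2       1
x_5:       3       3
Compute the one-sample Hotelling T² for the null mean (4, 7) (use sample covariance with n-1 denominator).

Step 1 — sample mean vector:
  mean(U) = (8 + 2 + 4 + 2 + 3) / 5 = 19/5 = 3.8
  mean(V) = (4 + 8 + 1 + 1 + 3) / 5 = 17/5 = 3.4
  x̄ = (3.8, 3.4),  deviation x̄ - mu_0 = (3.8, 3.4) - (4, 7) = (-0.2, -3.6).

Step 2 — sample covariance matrix, S[i,j] = (1/(n-1)) · Σ_k (x_{k,i} - mean_i) · (x_{k,j} - mean_j), divisor n-1 = 4:
  S[U,U] = ((4.2)·(4.2) + (-1.8)·(-1.8) + (0.2)·(0.2) + (-1.8)·(-1.8) + (-0.8)·(-0.8)) / 4 = 24.8/4 = 6.2
  S[U,V] = ((4.2)·(0.6) + (-1.8)·(4.6) + (0.2)·(-2.4) + (-1.8)·(-2.4) + (-0.8)·(-0.4)) / 4 = -1.6/4 = -0.4
  S[V,V] = ((0.6)·(0.6) + (4.6)·(4.6) + (-2.4)·(-2.4) + (-2.4)·(-2.4) + (-0.4)·(-0.4)) / 4 = 33.2/4 = 8.3
  S = [[6.2, -0.4],
 [-0.4, 8.3]].

Step 3 — invert S. det(S) = 6.2·8.3 - (-0.4)² = 51.3.
  S^{-1} = (1/det) · [[d, -b], [-b, a]] = [[0.1618, 0.0078],
 [0.0078, 0.1209]].

Step 4 — quadratic form (x̄ - mu_0)^T · S^{-1} · (x̄ - mu_0):
  S^{-1} · (x̄ - mu_0) = (-0.0604, -0.4366),
  (x̄ - mu_0)^T · [...] = (-0.2)·(-0.0604) + (-3.6)·(-0.4366) = 1.584.

Step 5 — scale by n: T² = 5 · 1.584 = 7.9201.

T² ≈ 7.9201


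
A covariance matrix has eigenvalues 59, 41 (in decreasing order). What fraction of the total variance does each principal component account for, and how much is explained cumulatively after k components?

Step 1 — total variance = trace(Sigma) = Σ λ_i = 59 + 41 = 100.

Step 2 — fraction explained by component i = λ_i / Σ λ:
  PC1: 59/100 = 0.59
  PC2: 41/100 = 0.41

Step 3 — cumulative fraction after k components = (λ_1 + ... + λ_k) / Σ λ:
  k = 1: 59/100 = 0.59
  k = 2: (59 + 41)/100 = 100/100 = 1

Summary (fraction, with percent):

explained: PC1 0.59 (59%), PC2 0.41 (41%);  cumulative: 0.59, 1


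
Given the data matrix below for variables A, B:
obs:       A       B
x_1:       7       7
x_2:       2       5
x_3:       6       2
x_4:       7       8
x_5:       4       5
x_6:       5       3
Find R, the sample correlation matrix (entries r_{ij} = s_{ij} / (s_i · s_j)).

Step 1 — column means:
  mean(A) = (7 + 2 + 6 + 7 + 4 + 5) / 6 = 31/6 = 5.1667
  mean(B) = (7 + 5 + 2 + 8 + 5 + 3) / 6 = 30/6 = 5

Step 2 — sample variances and covariances s[i,j] = (1/(n-1)) · Σ_k (x_{k,i} - mean_i) · (x_{k,j} - mean_j), with n-1 = 5:
  s[A,A] = ((1.8333)·(1.8333) + (-3.1667)·(-3.1667) + (0.8333)·(0.8333) + (1.8333)·(1.8333) + (-1.1667)·(-1.1667) + (-0.1667)·(-0.1667)) / 5 = 18.8333/5 = 3.7667
  s[A,B] = ((1.8333)·(2) + (-3.1667)·(0) + (0.8333)·(-3) + (1.8333)·(3) + (-1.1667)·(0) + (-0.1667)·(-2)) / 5 = 7/5 = 1.4
  s[B,B] = ((2)·(2) + (0)·(0) + (-3)·(-3) + (3)·(3) + (0)·(0) + (-2)·(-2)) / 5 = 26/5 = 5.2
  Sample standard deviations s_i = √(s[i,i]):
  s(A) = √(3.7667) = 1.9408
  s(B) = √(5.2) = 2.2804

Step 3 — r_{ij} = s_{ij} / (s_i · s_j):
  r[A,A] = 1 (diagonal).
  r[A,B] = 1.4 / (1.9408 · 2.2804) = 1.4 / 4.4257 = 0.3163
  r[B,B] = 1 (diagonal).

R is symmetric with unit diagonal. Assembling:

R = [[1, 0.3163],
 [0.3163, 1]]


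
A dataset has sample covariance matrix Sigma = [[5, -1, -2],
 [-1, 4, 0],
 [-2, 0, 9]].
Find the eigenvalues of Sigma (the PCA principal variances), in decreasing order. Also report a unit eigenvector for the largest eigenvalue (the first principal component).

Step 1 — characteristic polynomial p(λ) = det(λI - Sigma) = λ³ - tr·λ² + c_1·λ - det, where tr = trace, c_1 = sum of the principal 2×2 minors, det = det(Sigma):
  tr = 5 + 4 + 9 = 18,
  c_1 = (5·4 - (-1)²) + (5·9 - (-2)²) + (4·9 - (0)²) = 19 + 41 + 36 = 96,
  det = 5·(4·9 - (0)²) - (-1)·((-1)·9 - (0)·(-2)) + (-2)·((-1)·(0) - 4·(-2)) = 5·(36) - (-1)·(-9) + (-2)·(8) = 155.
  So p(λ) = λ³ - 18λ² + 96λ - 155.
Step 2 — look for an integer root (rational root theorem: any rational root is an integer divisor of 155). Testing λ = 5:
  p(5) = 125 - 450 + 480 - 155 = 0  ✓
  Dividing out (λ - 5): p(λ) = (λ - 5)(λ² - 13λ + 31).
Step 3 — remaining eigenvalues from the quadratic λ² - 13λ + 31 = 0:
  Δ = 13² - 4·31 = 169 - 124 = 45,  λ = (13 ± √45)/2 = (13 ± 6.7082)/2 ≈ 9.8541 or 3.1459.
  Sorted: λ_1 = 9.8541,  λ_2 = 5,  λ_3 = 3.1459  (check: sum = 18 = tr ✓).

Step 4 — unit eigenvector for λ_1 ≈ 9.8541: v spans the null space of (Sigma - λ_1 I), whose rows are
  r_1 = (-4.8541, -1, -2),  r_2 = (-1, -5.8541, 0),  r_3 = (-2, 0, -0.8541).
  v is orthogonal to every row, so take v ∝ r_1 × r_2 = ((-1)·(0) - (-2)·(-5.8541), (-2)·(-1) - (-4.8541)·(0), (-4.8541)·(-5.8541) - (-1)·(-1)) ≈ (-11.7082, 2, 27.4164).
  Rescale (multiply by -1 so the first nonzero entry is positive): u = (11.7082, -2, -27.4164).
  ||u|| = √((11.7082)² + (-2)² + (-27.4164)²) = √(892.7415) ≈ 29.8788,  v_1 = u/||u|| ≈ (0.3919, -0.0669, -0.9176) (||v_1|| = 1).

λ_1 = 9.8541,  λ_2 = 5,  λ_3 = 3.1459;  v_1 ≈ (0.3919, -0.0669, -0.9176)


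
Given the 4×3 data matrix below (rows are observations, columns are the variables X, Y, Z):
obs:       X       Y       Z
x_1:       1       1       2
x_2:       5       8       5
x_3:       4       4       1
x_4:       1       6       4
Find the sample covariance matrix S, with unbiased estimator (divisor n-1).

Step 1 — column means:
  mean(X) = (1 + 5 + 4 + 1) / 4 = 11/4 = 2.75
  mean(Y) = (1 + 8 + 4 + 6) / 4 = 19/4 = 4.75
  mean(Z) = (2 + 5 + 1 + 4) / 4 = 12/4 = 3

Step 2 — sample covariance S[i,j] = (1/(n-1)) · Σ_k (x_{k,i} - mean_i) · (x_{k,j} - mean_j), with n-1 = 3.
  S[X,X] = ((-1.75)·(-1.75) + (2.25)·(2.25) + (1.25)·(1.25) + (-1.75)·(-1.75)) / 3 = 12.75/3 = 4.25
  S[X,Y] = ((-1.75)·(-3.75) + (2.25)·(3.25) + (1.25)·(-0.75) + (-1.75)·(1.25)) / 3 = 10.75/3 = 3.5833
  S[X,Z] = ((-1.75)·(-1) + (2.25)·(2) + (1.25)·(-2) + (-1.75)·(1)) / 3 = 2/3 = 0.6667
  S[Y,Y] = ((-3.75)·(-3.75) + (3.25)·(3.25) + (-0.75)·(-0.75) + (1.25)·(1.25)) / 3 = 26.75/3 = 8.9167
  S[Y,Z] = ((-3.75)·(-1) + (3.25)·(2) + (-0.75)·(-2) + (1.25)·(1)) / 3 = 13/3 = 4.3333
  S[Z,Z] = ((-1)·(-1) + (2)·(2) + (-2)·(-2) + (1)·(1)) / 3 = 10/3 = 3.3333

S is symmetric (S[j,i] = S[i,j]). Assembling:

S = [[4.25, 3.5833, 0.6667],
 [3.5833, 8.9167, 4.3333],
 [0.6667, 4.3333, 3.3333]]


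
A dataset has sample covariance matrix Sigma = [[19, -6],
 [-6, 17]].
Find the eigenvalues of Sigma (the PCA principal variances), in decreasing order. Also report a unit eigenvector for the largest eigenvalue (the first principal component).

Step 1 — characteristic polynomial of 2×2 Sigma:
  det(Sigma - λI) = λ² - trace · λ + det = 0.
  trace = 19 + 17 = 36, det = 19·17 - (-6)² = 287.
Step 2 — discriminant:
  Δ = trace² - 4·det = 1296 - 1148 = 148.
Step 3 — eigenvalues:
  λ = (trace ± √Δ)/2 = (36 ± 12.1655)/2,
  λ_1 = 24.0828,  λ_2 = 11.9172.

Step 4 — unit eigenvector for λ_1: solve (Sigma - λ_1 I)v = 0. First row:
  (19 - 24.0828)·v_x + (-6)·v_y = 0, i.e. (-5.0828)·v_x + (-6)·v_y = 0,
  so v ∝ (b, λ_1 - a) = (-6, 5.0828); multiply by -1 so the first entry is positive: u = (6, -5.0828).
  ||u|| = √((6)² + (-5.0828)²) = √(61.8345) ≈ 7.8635,
  v_1 = u/||u|| ≈ (0.763, -0.6464) (||v_1|| = 1).

λ_1 = 24.0828,  λ_2 = 11.9172;  v_1 ≈ (0.763, -0.6464)


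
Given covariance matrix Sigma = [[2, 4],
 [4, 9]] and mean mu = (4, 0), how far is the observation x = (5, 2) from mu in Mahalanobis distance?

Step 1 — centre the observation: (x - mu) = (1, 2).

Step 2 — invert Sigma. det(Sigma) = 2·9 - (4)² = 2.
  Sigma^{-1} = (1/det) · [[d, -b], [-b, a]] = [[4.5, -2],
 [-2, 1]].

Step 3 — form the quadratic (x - mu)^T · Sigma^{-1} · (x - mu):
  Sigma^{-1} · (x - mu) = (0.5, 0).
  (x - mu)^T · [Sigma^{-1} · (x - mu)] = (1)·(0.5) + (2)·(0) = 0.5.

Step 4 — take square root: d = √(0.5) ≈ 0.7071.

d(x, mu) = √(0.5) ≈ 0.7071


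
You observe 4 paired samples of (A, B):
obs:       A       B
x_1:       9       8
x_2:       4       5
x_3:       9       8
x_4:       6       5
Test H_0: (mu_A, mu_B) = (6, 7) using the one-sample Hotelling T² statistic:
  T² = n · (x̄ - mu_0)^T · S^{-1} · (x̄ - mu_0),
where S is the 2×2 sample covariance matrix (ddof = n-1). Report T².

Step 1 — sample mean vector:
  mean(A) = (9 + 4 + 9 + 6) / 4 = 28/4 = 7
  mean(B) = (8 + 5 + 8 + 5) / 4 = 26/4 = 6.5
  x̄ = (7, 6.5),  deviation x̄ - mu_0 = (7, 6.5) - (6, 7) = (1, -0.5).

Step 2 — sample covariance matrix, S[i,j] = (1/(n-1)) · Σ_k (x_{k,i} - mean_i) · (x_{k,j} - mean_j), divisor n-1 = 3:
  S[A,A] = ((2)·(2) + (-3)·(-3) + (2)·(2) + (-1)·(-1)) / 3 = 18/3 = 6
  S[A,B] = ((2)·(1.5) + (-3)·(-1.5) + (2)·(1.5) + (-1)·(-1.5)) / 3 = 12/3 = 4
  S[B,B] = ((1.5)·(1.5) + (-1.5)·(-1.5) + (1.5)·(1.5) + (-1.5)·(-1.5)) / 3 = 9/3 = 3
  S = [[6, 4],
 [4, 3]].

Step 3 — invert S. det(S) = 6·3 - (4)² = 2.
  S^{-1} = (1/det) · [[d, -b], [-b, a]] = [[1.5, -2],
 [-2, 3]].

Step 4 — quadratic form (x̄ - mu_0)^T · S^{-1} · (x̄ - mu_0):
  S^{-1} · (x̄ - mu_0) = (2.5, -3.5),
  (x̄ - mu_0)^T · [...] = (1)·(2.5) + (-0.5)·(-3.5) = 4.25.

Step 5 — scale by n: T² = 4 · 4.25 = 17.

T² ≈ 17


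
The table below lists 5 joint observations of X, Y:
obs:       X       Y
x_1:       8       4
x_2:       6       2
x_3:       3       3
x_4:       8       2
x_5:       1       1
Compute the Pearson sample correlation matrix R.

Step 1 — column means:
  mean(X) = (8 + 6 + 3 + 8 + 1) / 5 = 26/5 = 5.2
  mean(Y) = (4 + 2 + 3 + 2 + 1) / 5 = 12/5 = 2.4

Step 2 — sample variances and covariances s[i,j] = (1/(n-1)) · Σ_k (x_{k,i} - mean_i) · (x_{k,j} - mean_j), with n-1 = 4:
  s[X,X] = ((2.8)·(2.8) + (0.8)·(0.8) + (-2.2)·(-2.2) + (2.8)·(2.8) + (-4.2)·(-4.2)) / 4 = 38.8/4 = 9.7
  s[X,Y] = ((2.8)·(1.6) + (0.8)·(-0.4) + (-2.2)·(0.6) + (2.8)·(-0.4) + (-4.2)·(-1.4)) / 4 = 7.6/4 = 1.9
  s[Y,Y] = ((1.6)·(1.6) + (-0.4)·(-0.4) + (0.6)·(0.6) + (-0.4)·(-0.4) + (-1.4)·(-1.4)) / 4 = 5.2/4 = 1.3
  Sample standard deviations s_i = √(s[i,i]):
  s(X) = √(9.7) = 3.1145
  s(Y) = √(1.3) = 1.1402

Step 3 — r_{ij} = s_{ij} / (s_i · s_j):
  r[X,X] = 1 (diagonal).
  r[X,Y] = 1.9 / (3.1145 · 1.1402) = 1.9 / 3.5511 = 0.5351
  r[Y,Y] = 1 (diagonal).

R is symmetric with unit diagonal. Assembling:

R = [[1, 0.5351],
 [0.5351, 1]]


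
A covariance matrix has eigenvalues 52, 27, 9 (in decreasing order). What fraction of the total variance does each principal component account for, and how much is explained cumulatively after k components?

Step 1 — total variance = trace(Sigma) = Σ λ_i = 52 + 27 + 9 = 88.

Step 2 — fraction explained by component i = λ_i / Σ λ:
  PC1: 52/88 = 0.5909
  PC2: 27/88 = 0.3068
  PC3: 9/88 = 0.1023

Step 3 — cumulative fraction after k components = (λ_1 + ... + λ_k) / Σ λ:
  k = 1: 52/88 = 0.5909
  k = 2: (52 + 27)/88 = 79/88 = 0.8977
  k = 3: (52 + 27 + 9)/88 = 88/88 = 1

Summary (fraction, with percent):

explained: PC1 0.5909 (59.09%), PC2 0.3068 (30.68%), PC3 0.1023 (10.23%);  cumulative: 0.5909, 0.8977, 1


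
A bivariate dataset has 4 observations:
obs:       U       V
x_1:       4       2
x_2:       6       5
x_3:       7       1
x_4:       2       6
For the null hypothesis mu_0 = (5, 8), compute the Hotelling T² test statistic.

Step 1 — sample mean vector:
  mean(U) = (4 + 6 + 7 + 2) / 4 = 19/4 = 4.75
  mean(V) = (2 + 5 + 1 + 6) / 4 = 14/4 = 3.5
  x̄ = (4.75, 3.5),  deviation x̄ - mu_0 = (4.75, 3.5) - (5, 8) = (-0.25, -4.5).

Step 2 — sample covariance matrix, S[i,j] = (1/(n-1)) · Σ_k (x_{k,i} - mean_i) · (x_{k,j} - mean_j), divisor n-1 = 3:
  S[U,U] = ((-0.75)·(-0.75) + (1.25)·(1.25) + (2.25)·(2.25) + (-2.75)·(-2.75)) / 3 = 14.75/3 = 4.9167
  S[U,V] = ((-0.75)·(-1.5) + (1.25)·(1.5) + (2.25)·(-2.5) + (-2.75)·(2.5)) / 3 = -9.5/3 = -3.1667
  S[V,V] = ((-1.5)·(-1.5) + (1.5)·(1.5) + (-2.5)·(-2.5) + (2.5)·(2.5)) / 3 = 17/3 = 5.6667
  S = [[4.9167, -3.1667],
 [-3.1667, 5.6667]].

Step 3 — invert S. det(S) = 4.9167·5.6667 - (-3.1667)² = 17.8333.
  S^{-1} = (1/det) · [[d, -b], [-b, a]] = [[0.3178, 0.1776],
 [0.1776, 0.2757]].

Step 4 — quadratic form (x̄ - mu_0)^T · S^{-1} · (x̄ - mu_0):
  S^{-1} · (x̄ - mu_0) = (-0.8785, -1.285),
  (x̄ - mu_0)^T · [...] = (-0.25)·(-0.8785) + (-4.5)·(-1.285) = 6.0023.

Step 5 — scale by n: T² = 4 · 6.0023 = 24.0093.

T² ≈ 24.0093


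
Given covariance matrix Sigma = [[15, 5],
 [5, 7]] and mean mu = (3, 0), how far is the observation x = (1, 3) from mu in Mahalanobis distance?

Step 1 — centre the observation: (x - mu) = (-2, 3).

Step 2 — invert Sigma. det(Sigma) = 15·7 - (5)² = 80.
  Sigma^{-1} = (1/det) · [[d, -b], [-b, a]] = [[0.0875, -0.0625],
 [-0.0625, 0.1875]].

Step 3 — form the quadratic (x - mu)^T · Sigma^{-1} · (x - mu):
  Sigma^{-1} · (x - mu) = (-0.3625, 0.6875).
  (x - mu)^T · [Sigma^{-1} · (x - mu)] = (-2)·(-0.3625) + (3)·(0.6875) = 2.7875.

Step 4 — take square root: d = √(2.7875) ≈ 1.6696.

d(x, mu) = √(2.7875) ≈ 1.6696
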